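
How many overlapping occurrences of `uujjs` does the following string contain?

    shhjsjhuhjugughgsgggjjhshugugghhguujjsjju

1

Sliding a length-5 window over the 41 characters (37 positions):
  position 34–38: uujjs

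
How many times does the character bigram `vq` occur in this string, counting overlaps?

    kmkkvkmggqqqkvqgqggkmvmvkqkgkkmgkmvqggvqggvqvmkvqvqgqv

Sliding a length-2 window over the 54 characters (53 positions):
  position 14–15: vq
  position 35–36: vq
  position 39–40: vq
  position 43–44: vq
  position 48–49: vq
  position 50–51: vq

6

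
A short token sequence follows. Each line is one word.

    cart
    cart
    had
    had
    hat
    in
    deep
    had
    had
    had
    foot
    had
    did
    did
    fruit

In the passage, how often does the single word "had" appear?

6

Scanning the 15 tokens for "had":
  position 3: had
  position 4: had
  position 8: had
  position 9: had
  position 10: had
  position 12: had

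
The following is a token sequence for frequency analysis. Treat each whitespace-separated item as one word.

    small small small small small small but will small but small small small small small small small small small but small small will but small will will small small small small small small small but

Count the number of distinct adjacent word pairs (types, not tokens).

8

35 tokens → 34 bigram windows in total.
Repeated bigrams (each contributes count−1 duplicates):
  small small: 20
  small but: 4
  but small: 3
  small will: 2
  will small: 2
26 duplicate windows → 34 − 26 = 8 distinct.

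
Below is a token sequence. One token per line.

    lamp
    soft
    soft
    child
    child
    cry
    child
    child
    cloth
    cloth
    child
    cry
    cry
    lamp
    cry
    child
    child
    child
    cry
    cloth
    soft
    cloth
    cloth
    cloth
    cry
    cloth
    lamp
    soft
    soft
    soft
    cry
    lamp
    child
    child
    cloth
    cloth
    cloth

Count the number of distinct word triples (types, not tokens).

37 tokens → 35 trigram windows in total.
Repeated trigrams (each contributes count−1 duplicates):
  child child cloth: 2
  child child cry: 2
  child cloth cloth: 2
  cloth cloth cloth: 2
  cry child child: 2
  lamp soft soft: 2
6 duplicate windows → 35 − 6 = 29 distinct.

29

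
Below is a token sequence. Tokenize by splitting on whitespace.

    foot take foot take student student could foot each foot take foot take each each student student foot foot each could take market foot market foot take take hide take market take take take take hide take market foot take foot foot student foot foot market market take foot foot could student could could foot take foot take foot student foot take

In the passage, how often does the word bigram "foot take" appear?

Scanning the 61 overlapping bigram windows for "foot take":
  position 1–2: foot take
  position 3–4: foot take
  position 10–11: foot take
  position 12–13: foot take
  position 26–27: foot take
  position 39–40: foot take
  position 55–56: foot take
  position 57–58: foot take
  position 61–62: foot take

9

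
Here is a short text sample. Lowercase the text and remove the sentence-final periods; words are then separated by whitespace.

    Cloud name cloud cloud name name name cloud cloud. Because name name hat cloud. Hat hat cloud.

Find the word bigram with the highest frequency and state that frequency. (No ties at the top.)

Bigram frequencies (highest first):
  name name: 3
  cloud name: 2
  name cloud: 2
  cloud cloud: 2
  hat cloud: 2
  cloud because: 1
  … (4 more, each ≤ 1)

"name name", 3 times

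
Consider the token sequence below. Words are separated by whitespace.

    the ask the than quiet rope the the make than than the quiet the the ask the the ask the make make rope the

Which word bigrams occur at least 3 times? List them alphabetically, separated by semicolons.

Bigram counts meeting the condition (at least 3 times):
  ask the: 3
  the ask: 3
  the the: 3

ask the; the ask; the the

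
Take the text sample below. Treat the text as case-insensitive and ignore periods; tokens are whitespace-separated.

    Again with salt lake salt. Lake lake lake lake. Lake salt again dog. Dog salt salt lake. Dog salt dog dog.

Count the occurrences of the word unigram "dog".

5

Scanning the 21 tokens for "dog":
  position 13: dog
  position 14: dog
  position 18: dog
  position 20: dog
  position 21: dog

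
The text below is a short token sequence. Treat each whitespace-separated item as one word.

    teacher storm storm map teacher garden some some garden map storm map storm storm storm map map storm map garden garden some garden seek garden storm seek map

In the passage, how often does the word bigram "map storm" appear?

3

Scanning the 27 overlapping bigram windows for "map storm":
  position 10–11: map storm
  position 12–13: map storm
  position 17–18: map storm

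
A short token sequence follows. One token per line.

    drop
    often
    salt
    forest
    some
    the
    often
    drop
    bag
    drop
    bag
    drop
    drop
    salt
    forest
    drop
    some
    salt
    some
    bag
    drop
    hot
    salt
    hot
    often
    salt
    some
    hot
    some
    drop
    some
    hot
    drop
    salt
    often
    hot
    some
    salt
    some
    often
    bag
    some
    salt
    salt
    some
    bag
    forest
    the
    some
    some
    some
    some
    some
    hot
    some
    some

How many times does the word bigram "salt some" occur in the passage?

4

Scanning the 55 overlapping bigram windows for "salt some":
  position 18–19: salt some
  position 26–27: salt some
  position 38–39: salt some
  position 44–45: salt some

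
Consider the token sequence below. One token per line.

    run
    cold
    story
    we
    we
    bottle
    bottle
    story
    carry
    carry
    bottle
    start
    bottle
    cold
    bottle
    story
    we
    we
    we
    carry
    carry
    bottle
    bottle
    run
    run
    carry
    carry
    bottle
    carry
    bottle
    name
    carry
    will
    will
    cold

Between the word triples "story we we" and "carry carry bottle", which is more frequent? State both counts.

"story we we": 2 occurrences
"carry carry bottle": 3 occurrences

"carry carry bottle" (3 vs 2)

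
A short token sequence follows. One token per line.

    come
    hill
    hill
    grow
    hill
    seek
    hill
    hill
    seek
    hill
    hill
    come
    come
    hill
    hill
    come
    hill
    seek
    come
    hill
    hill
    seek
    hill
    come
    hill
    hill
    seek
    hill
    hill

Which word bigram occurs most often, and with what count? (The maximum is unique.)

Bigram frequencies (highest first):
  hill hill: 7
  come hill: 5
  hill seek: 5
  seek hill: 4
  hill come: 3
  hill grow: 1
  … (3 more, each ≤ 1)

"hill hill", 7 times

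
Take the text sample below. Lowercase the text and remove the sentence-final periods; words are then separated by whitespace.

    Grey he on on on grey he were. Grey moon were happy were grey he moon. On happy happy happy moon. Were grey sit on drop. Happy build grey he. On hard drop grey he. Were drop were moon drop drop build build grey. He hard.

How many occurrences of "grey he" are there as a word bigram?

6

Scanning the 45 overlapping bigram windows for "grey he":
  position 1–2: grey he
  position 6–7: grey he
  position 14–15: grey he
  position 29–30: grey he
  position 34–35: grey he
  position 44–45: grey he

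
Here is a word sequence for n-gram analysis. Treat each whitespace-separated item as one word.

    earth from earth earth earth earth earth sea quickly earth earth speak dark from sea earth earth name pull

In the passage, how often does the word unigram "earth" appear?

Scanning the 19 tokens for "earth":
  position 1: earth
  position 3: earth
  position 4: earth
  position 5: earth
  position 6: earth
  position 7: earth
  position 10: earth
  position 11: earth
  position 16: earth
  position 17: earth

10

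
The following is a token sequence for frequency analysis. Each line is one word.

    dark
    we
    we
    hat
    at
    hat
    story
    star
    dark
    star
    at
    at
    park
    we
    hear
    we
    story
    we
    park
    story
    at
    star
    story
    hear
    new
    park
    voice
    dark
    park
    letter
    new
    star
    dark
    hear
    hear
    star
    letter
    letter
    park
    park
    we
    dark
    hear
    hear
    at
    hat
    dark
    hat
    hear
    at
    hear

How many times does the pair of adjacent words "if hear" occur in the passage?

Scanning the 50 overlapping bigram windows for "if hear":
  (none found)

0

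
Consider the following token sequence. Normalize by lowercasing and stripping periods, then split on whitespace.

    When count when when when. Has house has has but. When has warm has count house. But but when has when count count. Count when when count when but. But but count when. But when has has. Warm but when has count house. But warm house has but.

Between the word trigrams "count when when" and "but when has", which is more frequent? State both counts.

"but when has" (4 vs 2)

"count when when": 2 occurrences
"but when has": 4 occurrences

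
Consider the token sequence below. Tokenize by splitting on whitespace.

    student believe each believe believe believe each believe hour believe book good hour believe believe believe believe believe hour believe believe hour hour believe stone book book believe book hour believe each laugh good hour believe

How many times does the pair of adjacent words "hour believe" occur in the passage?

Scanning the 35 overlapping bigram windows for "hour believe":
  position 9–10: hour believe
  position 13–14: hour believe
  position 19–20: hour believe
  position 23–24: hour believe
  position 30–31: hour believe
  position 35–36: hour believe

6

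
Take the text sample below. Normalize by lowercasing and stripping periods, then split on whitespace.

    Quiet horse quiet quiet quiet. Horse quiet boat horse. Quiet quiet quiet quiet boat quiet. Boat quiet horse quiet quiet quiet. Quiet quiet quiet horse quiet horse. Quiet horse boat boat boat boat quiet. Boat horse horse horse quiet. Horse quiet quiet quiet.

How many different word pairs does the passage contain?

9

43 tokens → 42 bigram windows in total.
Repeated bigrams (each contributes count−1 duplicates):
  quiet quiet: 12
  horse quiet: 8
  quiet horse: 7
  quiet boat: 4
  boat boat: 3
  boat quiet: 3
  boat horse: 2
  horse horse: 2
33 duplicate windows → 42 − 33 = 9 distinct.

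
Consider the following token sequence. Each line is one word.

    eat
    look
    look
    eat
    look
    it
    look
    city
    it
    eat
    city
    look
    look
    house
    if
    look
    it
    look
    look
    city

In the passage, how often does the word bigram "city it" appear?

Scanning the 19 overlapping bigram windows for "city it":
  position 8–9: city it

1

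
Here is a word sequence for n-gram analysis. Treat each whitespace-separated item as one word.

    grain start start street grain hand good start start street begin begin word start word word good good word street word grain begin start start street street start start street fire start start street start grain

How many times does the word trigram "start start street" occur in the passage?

5

Scanning the 34 overlapping trigram windows for "start start street":
  position 2–4: start start street
  position 8–10: start start street
  position 24–26: start start street
  position 28–30: start start street
  position 32–34: start start street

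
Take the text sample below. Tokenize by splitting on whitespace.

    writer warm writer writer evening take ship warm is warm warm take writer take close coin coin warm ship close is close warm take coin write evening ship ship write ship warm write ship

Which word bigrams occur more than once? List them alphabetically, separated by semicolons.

ship warm; warm take; write ship

Bigram counts meeting the condition (more than once):
  ship warm: 2
  warm take: 2
  write ship: 2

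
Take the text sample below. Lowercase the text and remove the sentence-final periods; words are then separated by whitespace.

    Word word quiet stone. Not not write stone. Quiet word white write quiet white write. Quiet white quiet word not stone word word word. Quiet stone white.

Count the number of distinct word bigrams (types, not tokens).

27 tokens → 26 bigram windows in total.
Repeated bigrams (each contributes count−1 duplicates):
  word word: 3
  quiet stone: 2
  quiet white: 2
  quiet word: 2
  white write: 2
  word quiet: 2
  write quiet: 2
8 duplicate windows → 26 − 8 = 18 distinct.

18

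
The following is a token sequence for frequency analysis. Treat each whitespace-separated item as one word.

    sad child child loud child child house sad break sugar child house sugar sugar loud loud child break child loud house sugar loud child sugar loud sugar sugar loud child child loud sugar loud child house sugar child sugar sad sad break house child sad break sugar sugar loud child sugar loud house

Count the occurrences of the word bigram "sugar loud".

Scanning the 52 overlapping bigram windows for "sugar loud":
  position 14–15: sugar loud
  position 22–23: sugar loud
  position 25–26: sugar loud
  position 28–29: sugar loud
  position 33–34: sugar loud
  position 48–49: sugar loud
  position 51–52: sugar loud

7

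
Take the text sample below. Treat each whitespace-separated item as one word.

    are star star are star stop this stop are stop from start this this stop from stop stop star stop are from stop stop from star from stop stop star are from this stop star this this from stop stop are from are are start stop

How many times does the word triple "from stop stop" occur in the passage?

4

Scanning the 44 overlapping trigram windows for "from stop stop":
  position 16–18: from stop stop
  position 22–24: from stop stop
  position 27–29: from stop stop
  position 38–40: from stop stop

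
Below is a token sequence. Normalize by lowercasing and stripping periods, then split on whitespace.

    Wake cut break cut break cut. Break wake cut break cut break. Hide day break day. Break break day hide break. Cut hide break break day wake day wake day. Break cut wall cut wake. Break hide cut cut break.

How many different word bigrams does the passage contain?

20

40 tokens → 39 bigram windows in total.
Repeated bigrams (each contributes count−1 duplicates):
  cut break: 6
  break cut: 5
  break day: 3
  day break: 3
  break break: 2
  break hide: 2
  day wake: 2
  hide break: 2
  … (2 more repeated)
19 duplicate windows → 39 − 19 = 20 distinct.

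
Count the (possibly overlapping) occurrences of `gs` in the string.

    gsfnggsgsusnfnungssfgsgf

Sliding a length-2 window over the 24 characters (23 positions):
  position 1–2: gs
  position 6–7: gs
  position 8–9: gs
  position 17–18: gs
  position 21–22: gs

5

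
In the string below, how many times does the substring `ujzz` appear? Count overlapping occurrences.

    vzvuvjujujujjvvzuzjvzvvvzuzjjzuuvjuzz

Sliding a length-4 window over the 37 characters (34 positions):
  (no match at any position)

0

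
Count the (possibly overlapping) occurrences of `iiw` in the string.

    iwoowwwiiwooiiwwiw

2

Sliding a length-3 window over the 18 characters (16 positions):
  position 8–10: iiw
  position 13–15: iiw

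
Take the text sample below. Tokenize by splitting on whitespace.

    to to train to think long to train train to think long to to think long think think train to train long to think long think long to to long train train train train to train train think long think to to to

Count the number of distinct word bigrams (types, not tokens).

43 tokens → 42 bigram windows in total.
Repeated bigrams (each contributes count−1 duplicates):
  think long: 6
  to to: 5
  train train: 5
  long to: 4
  to think: 4
  to train: 4
  train to: 4
  long think: 3
27 duplicate windows → 42 − 27 = 15 distinct.

15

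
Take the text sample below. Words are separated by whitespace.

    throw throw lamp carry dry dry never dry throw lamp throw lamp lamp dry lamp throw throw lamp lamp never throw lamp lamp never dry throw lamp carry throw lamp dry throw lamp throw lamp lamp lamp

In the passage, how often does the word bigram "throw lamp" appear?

Scanning the 36 overlapping bigram windows for "throw lamp":
  position 2–3: throw lamp
  position 9–10: throw lamp
  position 11–12: throw lamp
  position 17–18: throw lamp
  position 21–22: throw lamp
  position 26–27: throw lamp
  position 29–30: throw lamp
  position 32–33: throw lamp
  position 34–35: throw lamp

9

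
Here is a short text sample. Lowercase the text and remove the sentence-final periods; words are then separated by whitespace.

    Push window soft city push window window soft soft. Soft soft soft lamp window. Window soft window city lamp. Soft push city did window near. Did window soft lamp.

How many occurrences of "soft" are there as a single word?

Scanning the 29 tokens for "soft":
  position 3: soft
  position 8: soft
  position 9: soft
  position 10: soft
  position 11: soft
  position 12: soft
  position 16: soft
  position 20: soft
  position 28: soft

9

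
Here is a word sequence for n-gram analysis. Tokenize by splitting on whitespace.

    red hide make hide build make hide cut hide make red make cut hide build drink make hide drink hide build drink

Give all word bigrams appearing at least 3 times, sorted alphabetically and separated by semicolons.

Bigram counts meeting the condition (at least 3 times):
  hide build: 3
  make hide: 3

hide build; make hide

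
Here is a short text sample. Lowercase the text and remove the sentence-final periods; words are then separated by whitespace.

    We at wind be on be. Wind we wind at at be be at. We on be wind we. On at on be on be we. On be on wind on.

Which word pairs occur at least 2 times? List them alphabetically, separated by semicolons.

be on; be wind; on be; we on; wind we

Bigram counts meeting the condition (at least 2 times):
  be on: 3
  be wind: 2
  on be: 5
  we on: 3
  wind we: 2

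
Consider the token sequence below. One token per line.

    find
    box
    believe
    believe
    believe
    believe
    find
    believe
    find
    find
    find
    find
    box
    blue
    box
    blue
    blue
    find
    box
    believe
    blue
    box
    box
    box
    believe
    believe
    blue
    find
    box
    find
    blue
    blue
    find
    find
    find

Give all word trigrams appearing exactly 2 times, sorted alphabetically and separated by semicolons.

Trigram counts meeting the condition (exactly 2 times):
  believe believe believe: 2
  blue blue find: 2
  blue find box: 2
  box believe believe: 2
  find box believe: 2

believe believe believe; blue blue find; blue find box; box believe believe; find box believe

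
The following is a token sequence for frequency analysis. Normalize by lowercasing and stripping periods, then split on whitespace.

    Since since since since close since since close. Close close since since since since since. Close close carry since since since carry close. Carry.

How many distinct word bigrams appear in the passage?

24 tokens → 23 bigram windows in total.
Repeated bigrams (each contributes count−1 duplicates):
  since since: 10
  close close: 3
  since close: 3
  close carry: 2
  close since: 2
15 duplicate windows → 23 − 15 = 8 distinct.

8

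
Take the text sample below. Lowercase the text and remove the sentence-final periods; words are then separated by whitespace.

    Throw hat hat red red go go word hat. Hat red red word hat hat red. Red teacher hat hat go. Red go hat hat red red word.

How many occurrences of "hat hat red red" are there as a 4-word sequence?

Scanning the 25 overlapping 4-gram windows for "hat hat red red":
  position 2–5: hat hat red red
  position 9–12: hat hat red red
  position 14–17: hat hat red red
  position 24–27: hat hat red red

4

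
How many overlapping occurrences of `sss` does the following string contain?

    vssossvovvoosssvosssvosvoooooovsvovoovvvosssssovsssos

Sliding a length-3 window over the 53 characters (51 positions):
  position 13–15: sss
  position 18–20: sss
  position 42–44: sss
  position 43–45: sss
  position 44–46: sss
  position 49–51: sss

6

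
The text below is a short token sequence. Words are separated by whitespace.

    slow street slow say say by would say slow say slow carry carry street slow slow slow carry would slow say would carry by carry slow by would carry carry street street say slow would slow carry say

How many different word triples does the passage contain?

38 tokens → 36 trigram windows in total.
Repeated trigrams (each contributes count−1 duplicates):
  carry carry street: 2
1 duplicate windows → 36 − 1 = 35 distinct.

35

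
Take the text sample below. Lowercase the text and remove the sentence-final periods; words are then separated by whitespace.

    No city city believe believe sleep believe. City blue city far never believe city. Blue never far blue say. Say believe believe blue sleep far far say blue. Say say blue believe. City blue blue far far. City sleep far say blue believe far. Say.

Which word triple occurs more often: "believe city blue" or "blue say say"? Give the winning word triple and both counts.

"believe city blue" (3 vs 2)

"believe city blue": 3 occurrences
"blue say say": 2 occurrences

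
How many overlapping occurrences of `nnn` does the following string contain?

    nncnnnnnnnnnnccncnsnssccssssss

8

Sliding a length-3 window over the 30 characters (28 positions):
  position 4–6: nnn
  position 5–7: nnn
  position 6–8: nnn
  position 7–9: nnn
  position 8–10: nnn
  position 9–11: nnn
  position 10–12: nnn
  position 11–13: nnn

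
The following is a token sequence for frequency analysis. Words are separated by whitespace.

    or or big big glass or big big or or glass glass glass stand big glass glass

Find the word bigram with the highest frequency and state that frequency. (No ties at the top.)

Bigram frequencies (highest first):
  glass glass: 3
  or or: 2
  or big: 2
  big big: 2
  big glass: 2
  glass or: 1
  … (4 more, each ≤ 1)

"glass glass", 3 times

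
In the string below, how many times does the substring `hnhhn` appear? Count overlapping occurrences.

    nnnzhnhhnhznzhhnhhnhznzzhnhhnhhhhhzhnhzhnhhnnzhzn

Sliding a length-5 window over the 49 characters (45 positions):
  position 5–9: hnhhn
  position 15–19: hnhhn
  position 25–29: hnhhn
  position 40–44: hnhhn

4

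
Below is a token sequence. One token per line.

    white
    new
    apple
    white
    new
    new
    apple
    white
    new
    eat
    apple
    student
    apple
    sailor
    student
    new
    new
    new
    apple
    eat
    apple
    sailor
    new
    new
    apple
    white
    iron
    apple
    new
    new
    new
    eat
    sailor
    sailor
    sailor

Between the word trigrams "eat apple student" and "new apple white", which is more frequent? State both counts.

"new apple white" (3 vs 1)

"eat apple student": 1 occurrence
"new apple white": 3 occurrences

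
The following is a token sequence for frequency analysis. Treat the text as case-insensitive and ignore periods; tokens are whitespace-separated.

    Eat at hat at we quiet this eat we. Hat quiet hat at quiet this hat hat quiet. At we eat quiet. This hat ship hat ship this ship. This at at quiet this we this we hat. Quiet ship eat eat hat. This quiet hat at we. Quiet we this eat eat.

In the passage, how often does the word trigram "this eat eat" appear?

Scanning the 51 overlapping trigram windows for "this eat eat":
  position 51–53: this eat eat

1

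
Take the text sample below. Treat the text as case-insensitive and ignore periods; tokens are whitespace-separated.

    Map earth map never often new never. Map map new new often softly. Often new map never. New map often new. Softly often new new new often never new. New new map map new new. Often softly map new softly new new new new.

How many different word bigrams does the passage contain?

44 tokens → 43 bigram windows in total.
Repeated bigrams (each contributes count−1 duplicates):
  new new: 9
  often new: 4
  map new: 3
  new map: 3
  new often: 3
  map map: 2
  map never: 2
  never new: 2
  … (3 more repeated)
23 duplicate windows → 43 − 23 = 20 distinct.

20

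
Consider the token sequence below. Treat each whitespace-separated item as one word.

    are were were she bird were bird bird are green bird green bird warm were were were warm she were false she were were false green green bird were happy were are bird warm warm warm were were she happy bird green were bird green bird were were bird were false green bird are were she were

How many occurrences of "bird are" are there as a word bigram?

Scanning the 56 overlapping bigram windows for "bird are":
  position 8–9: bird are
  position 53–54: bird are

2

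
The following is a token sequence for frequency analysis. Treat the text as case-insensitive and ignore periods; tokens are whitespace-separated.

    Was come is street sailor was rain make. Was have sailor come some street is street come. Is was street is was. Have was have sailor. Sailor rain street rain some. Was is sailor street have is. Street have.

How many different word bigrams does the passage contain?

29

39 tokens → 38 bigram windows in total.
Repeated bigrams (each contributes count−1 duplicates):
  is street: 3
  was have: 3
  come is: 2
  have sailor: 2
  is was: 2
  street have: 2
  street is: 2
9 duplicate windows → 38 − 9 = 29 distinct.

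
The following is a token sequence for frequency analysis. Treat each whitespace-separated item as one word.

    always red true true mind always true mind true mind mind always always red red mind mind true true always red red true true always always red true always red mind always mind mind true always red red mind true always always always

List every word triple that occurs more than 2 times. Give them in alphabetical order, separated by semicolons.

Trigram counts meeting the condition (more than 2 times):
  always red red: 3
  true always red: 3

always red red; true always red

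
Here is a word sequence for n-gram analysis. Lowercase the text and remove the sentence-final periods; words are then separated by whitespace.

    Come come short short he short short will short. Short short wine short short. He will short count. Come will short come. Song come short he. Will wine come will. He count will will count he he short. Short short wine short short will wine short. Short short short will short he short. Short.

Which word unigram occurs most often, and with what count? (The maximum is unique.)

"short", 24 times

Unigram frequencies (highest first):
  short: 24
  will: 9
  he: 7
  come: 6
  wine: 4
  count: 3
  … (1 more, each ≤ 1)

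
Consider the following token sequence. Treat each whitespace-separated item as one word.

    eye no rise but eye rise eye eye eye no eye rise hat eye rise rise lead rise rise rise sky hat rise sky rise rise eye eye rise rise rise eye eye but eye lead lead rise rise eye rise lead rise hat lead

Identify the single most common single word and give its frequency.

"rise", 18 times

Unigram frequencies (highest first):
  rise: 18
  eye: 13
  lead: 5
  hat: 3
  no: 2
  but: 2
  … (1 more, each ≤ 2)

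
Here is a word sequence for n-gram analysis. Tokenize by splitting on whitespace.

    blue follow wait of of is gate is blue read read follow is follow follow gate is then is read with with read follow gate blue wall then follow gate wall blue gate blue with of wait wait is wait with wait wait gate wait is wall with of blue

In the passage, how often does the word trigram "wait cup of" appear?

Scanning the 48 overlapping trigram windows for "wait cup of":
  (none found)

0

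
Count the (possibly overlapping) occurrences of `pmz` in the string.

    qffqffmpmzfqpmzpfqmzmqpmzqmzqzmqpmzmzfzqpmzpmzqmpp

6

Sliding a length-3 window over the 50 characters (48 positions):
  position 8–10: pmz
  position 13–15: pmz
  position 23–25: pmz
  position 33–35: pmz
  position 41–43: pmz
  position 44–46: pmz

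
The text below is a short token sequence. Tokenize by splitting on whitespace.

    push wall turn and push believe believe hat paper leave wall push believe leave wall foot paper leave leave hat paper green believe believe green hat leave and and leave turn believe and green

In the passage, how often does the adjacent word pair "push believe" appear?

2

Scanning the 33 overlapping bigram windows for "push believe":
  position 5–6: push believe
  position 12–13: push believe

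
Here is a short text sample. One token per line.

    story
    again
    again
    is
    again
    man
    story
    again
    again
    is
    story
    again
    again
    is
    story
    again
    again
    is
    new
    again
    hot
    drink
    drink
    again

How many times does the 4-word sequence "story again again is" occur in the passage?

Scanning the 21 overlapping 4-gram windows for "story again again is":
  position 1–4: story again again is
  position 7–10: story again again is
  position 11–14: story again again is
  position 15–18: story again again is

4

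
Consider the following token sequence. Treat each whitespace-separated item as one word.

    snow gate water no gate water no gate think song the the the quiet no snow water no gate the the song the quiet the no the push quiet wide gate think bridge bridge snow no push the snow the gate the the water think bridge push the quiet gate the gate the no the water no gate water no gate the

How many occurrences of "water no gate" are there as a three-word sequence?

Scanning the 60 overlapping trigram windows for "water no gate":
  position 3–5: water no gate
  position 6–8: water no gate
  position 17–19: water no gate
  position 56–58: water no gate
  position 59–61: water no gate

5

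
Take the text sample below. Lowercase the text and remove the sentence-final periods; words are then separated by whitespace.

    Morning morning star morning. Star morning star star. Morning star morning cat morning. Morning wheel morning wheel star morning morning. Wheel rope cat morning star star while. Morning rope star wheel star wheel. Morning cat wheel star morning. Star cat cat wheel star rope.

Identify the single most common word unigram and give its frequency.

Unigram frequencies (highest first):
  morning: 15
  star: 13
  wheel: 7
  cat: 5
  rope: 3
  while: 1

"morning", 15 times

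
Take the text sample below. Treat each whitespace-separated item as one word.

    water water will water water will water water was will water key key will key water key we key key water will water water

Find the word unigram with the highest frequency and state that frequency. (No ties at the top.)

"water", 11 times

Unigram frequencies (highest first):
  water: 11
  key: 6
  will: 5
  was: 1
  we: 1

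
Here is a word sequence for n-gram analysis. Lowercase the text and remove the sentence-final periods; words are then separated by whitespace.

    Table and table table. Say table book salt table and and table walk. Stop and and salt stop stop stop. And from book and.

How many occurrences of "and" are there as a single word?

Scanning the 24 tokens for "and":
  position 2: and
  position 10: and
  position 11: and
  position 15: and
  position 16: and
  position 21: and
  position 24: and

7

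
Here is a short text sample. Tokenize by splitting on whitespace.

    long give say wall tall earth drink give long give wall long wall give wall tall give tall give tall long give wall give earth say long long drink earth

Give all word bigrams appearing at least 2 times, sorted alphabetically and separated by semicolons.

give tall; give wall; long give; tall give; wall give; wall tall

Bigram counts meeting the condition (at least 2 times):
  give tall: 2
  give wall: 3
  long give: 3
  tall give: 2
  wall give: 2
  wall tall: 2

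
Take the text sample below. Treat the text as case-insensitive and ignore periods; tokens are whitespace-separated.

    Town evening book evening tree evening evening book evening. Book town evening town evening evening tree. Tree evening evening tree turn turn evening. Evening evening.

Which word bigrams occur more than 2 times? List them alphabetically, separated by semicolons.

evening book; evening evening; evening tree; town evening

Bigram counts meeting the condition (more than 2 times):
  evening book: 3
  evening evening: 5
  evening tree: 3
  town evening: 3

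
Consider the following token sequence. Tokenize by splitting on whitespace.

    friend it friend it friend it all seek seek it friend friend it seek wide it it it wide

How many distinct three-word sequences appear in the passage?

19 tokens → 17 trigram windows in total.
Repeated trigrams (each contributes count−1 duplicates):
  friend it friend: 2
  it friend it: 2
2 duplicate windows → 17 − 2 = 15 distinct.

15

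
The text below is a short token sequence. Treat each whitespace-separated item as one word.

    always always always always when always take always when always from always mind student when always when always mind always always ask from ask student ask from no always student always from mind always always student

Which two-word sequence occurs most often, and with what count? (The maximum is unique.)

Bigram frequencies (highest first):
  always always: 5
  when always: 4
  always when: 3
  always from: 2
  always mind: 2
  mind always: 2
  … (15 more, each ≤ 2)

"always always", 5 times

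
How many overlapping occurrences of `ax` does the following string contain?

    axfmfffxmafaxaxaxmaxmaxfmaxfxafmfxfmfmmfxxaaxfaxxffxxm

Sliding a length-2 window over the 54 characters (53 positions):
  position 1–2: ax
  position 12–13: ax
  position 14–15: ax
  position 16–17: ax
  position 19–20: ax
  position 22–23: ax
  position 26–27: ax
  position 44–45: ax
  position 47–48: ax

9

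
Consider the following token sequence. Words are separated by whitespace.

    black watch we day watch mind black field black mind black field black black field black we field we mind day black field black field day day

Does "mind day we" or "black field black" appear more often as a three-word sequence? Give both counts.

"black field black" (4 vs 0)

"mind day we": 0 occurrences
"black field black": 4 occurrences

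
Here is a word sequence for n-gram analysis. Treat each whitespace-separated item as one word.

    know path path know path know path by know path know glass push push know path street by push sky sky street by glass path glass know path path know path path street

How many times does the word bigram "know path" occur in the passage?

Scanning the 32 overlapping bigram windows for "know path":
  position 1–2: know path
  position 4–5: know path
  position 6–7: know path
  position 9–10: know path
  position 15–16: know path
  position 27–28: know path
  position 30–31: know path

7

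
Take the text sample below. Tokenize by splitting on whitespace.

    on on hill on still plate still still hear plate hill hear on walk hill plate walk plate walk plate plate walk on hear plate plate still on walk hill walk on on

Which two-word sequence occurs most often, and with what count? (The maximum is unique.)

"plate walk", 3 times

Bigram frequencies (highest first):
  plate walk: 3
  on on: 2
  plate still: 2
  hear plate: 2
  on walk: 2
  walk hill: 2
  … (16 more, each ≤ 2)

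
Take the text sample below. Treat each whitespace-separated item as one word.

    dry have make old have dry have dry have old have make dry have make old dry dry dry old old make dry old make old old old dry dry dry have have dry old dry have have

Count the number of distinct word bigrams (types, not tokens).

13

38 tokens → 37 bigram windows in total.
Repeated bigrams (each contributes count−1 duplicates):
  dry have: 6
  dry dry: 4
  dry old: 3
  have dry: 3
  have make: 3
  make old: 3
  old dry: 3
  old old: 3
  … (4 more repeated)
24 duplicate windows → 37 − 24 = 13 distinct.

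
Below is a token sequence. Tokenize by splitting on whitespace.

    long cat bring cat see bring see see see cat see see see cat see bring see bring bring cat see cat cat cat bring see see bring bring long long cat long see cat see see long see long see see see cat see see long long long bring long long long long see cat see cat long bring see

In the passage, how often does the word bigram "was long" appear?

Scanning the 60 overlapping bigram windows for "was long":
  (none found)

0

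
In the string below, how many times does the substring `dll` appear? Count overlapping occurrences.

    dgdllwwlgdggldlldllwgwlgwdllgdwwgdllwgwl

Sliding a length-3 window over the 40 characters (38 positions):
  position 3–5: dll
  position 14–16: dll
  position 17–19: dll
  position 26–28: dll
  position 34–36: dll

5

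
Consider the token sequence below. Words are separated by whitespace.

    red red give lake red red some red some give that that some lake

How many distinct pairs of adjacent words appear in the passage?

11

14 tokens → 13 bigram windows in total.
Repeated bigrams (each contributes count−1 duplicates):
  red red: 2
  red some: 2
2 duplicate windows → 13 − 2 = 11 distinct.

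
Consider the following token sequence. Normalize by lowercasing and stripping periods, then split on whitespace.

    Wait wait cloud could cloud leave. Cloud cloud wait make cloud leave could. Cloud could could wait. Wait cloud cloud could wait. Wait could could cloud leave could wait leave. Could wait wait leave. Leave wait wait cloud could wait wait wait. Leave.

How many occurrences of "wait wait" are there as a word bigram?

7

Scanning the 42 overlapping bigram windows for "wait wait":
  position 1–2: wait wait
  position 17–18: wait wait
  position 22–23: wait wait
  position 32–33: wait wait
  position 36–37: wait wait
  position 40–41: wait wait
  position 41–42: wait wait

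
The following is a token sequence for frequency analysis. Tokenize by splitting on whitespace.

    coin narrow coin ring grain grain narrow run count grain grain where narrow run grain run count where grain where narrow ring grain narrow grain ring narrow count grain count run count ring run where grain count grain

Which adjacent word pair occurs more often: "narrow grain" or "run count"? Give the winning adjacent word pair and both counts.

"run count" (3 vs 1)

"narrow grain": 1 occurrence
"run count": 3 occurrences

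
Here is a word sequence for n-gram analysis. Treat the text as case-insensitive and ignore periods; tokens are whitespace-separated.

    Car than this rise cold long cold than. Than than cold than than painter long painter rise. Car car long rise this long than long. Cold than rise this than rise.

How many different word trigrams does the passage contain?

27

31 tokens → 29 trigram windows in total.
Repeated trigrams (each contributes count−1 duplicates):
  cold than than: 2
  long cold than: 2
2 duplicate windows → 29 − 2 = 27 distinct.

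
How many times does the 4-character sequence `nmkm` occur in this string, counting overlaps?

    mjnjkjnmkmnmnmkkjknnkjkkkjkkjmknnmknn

1

Sliding a length-4 window over the 37 characters (34 positions):
  position 7–10: nmkm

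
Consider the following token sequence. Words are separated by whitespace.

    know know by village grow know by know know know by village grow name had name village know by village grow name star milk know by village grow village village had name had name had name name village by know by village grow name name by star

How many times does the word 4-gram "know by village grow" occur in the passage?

5

Scanning the 44 overlapping 4-gram windows for "know by village grow":
  position 2–5: know by village grow
  position 10–13: know by village grow
  position 18–21: know by village grow
  position 25–28: know by village grow
  position 40–43: know by village grow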